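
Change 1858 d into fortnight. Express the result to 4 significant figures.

1 day = 0.0714286 fortnight.
Then 1858 × 0.0714286 ≈ 132.7 fortnight.

132.7 fortnight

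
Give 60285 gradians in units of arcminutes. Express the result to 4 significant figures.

1 grad = 54.0000 arcmin.
So 60285 × 54.0000 ≈ 3.255 × 10^6 arcmin.

3.255 × 10^6 arcmin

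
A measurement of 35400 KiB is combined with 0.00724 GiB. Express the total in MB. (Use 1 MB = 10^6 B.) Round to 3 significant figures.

35400 KiB = 36.2496 MB and 0.00724 GiB = 7.77389 MB.
36.2496 + 7.77389 ≈ 44.0 MB.

44.0 MB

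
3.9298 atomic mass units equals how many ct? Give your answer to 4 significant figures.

3.263e-23 ct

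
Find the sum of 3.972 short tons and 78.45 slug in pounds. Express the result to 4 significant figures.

3.972 short ton = 7944.00 lb and 78.45 slug = 2524.05 lb.
7944.00 + 2524.05 ≈ 10470 lb.

10470 lb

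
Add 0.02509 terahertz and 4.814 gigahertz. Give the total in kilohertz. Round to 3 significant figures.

0.02509 THz = 2.50900e+7 kHz and 4.814 GHz = 4.81400e+6 kHz.
2.50900e+7 + 4.81400e+6 ≈ 2.99e+7 kHz.

2.99e+7 kilohertz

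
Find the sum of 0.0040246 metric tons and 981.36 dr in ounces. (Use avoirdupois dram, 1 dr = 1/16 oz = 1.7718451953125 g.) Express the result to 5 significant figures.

203.30 ounces

0.0040246 t = 141.964 oz and 981.36 dr = 61.3350 oz.
141.964 + 61.3350 ≈ 203.30 oz.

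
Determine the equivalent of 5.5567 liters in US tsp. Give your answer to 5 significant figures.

1127.4 US tsp

1 liter = 202.884 US tsp.
Thus 5.5567 × 202.884 ≈ 1127.4 US tsp.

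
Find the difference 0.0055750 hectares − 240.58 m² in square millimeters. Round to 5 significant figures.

-1.8483e+8 mm²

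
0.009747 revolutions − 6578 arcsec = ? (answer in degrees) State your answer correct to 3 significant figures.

0.009747 rev = 3.50892 ° and 6578 arcsec = 1.82722 °.
3.50892 − 1.82722 ≈ 1.68 °.

1.68 °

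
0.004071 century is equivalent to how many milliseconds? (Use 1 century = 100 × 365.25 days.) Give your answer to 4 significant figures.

1 century = 3.15576 × 10^12 milliseconds.
Then 0.004071 × 3.15576 × 10^12 ≈ 1.285 × 10^10 ms.

1.285 × 10^10 ms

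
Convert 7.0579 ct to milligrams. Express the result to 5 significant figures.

1411.6 milligrams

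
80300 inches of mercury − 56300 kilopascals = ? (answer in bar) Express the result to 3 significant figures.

80300 inHg = 2719.27 bar and 56300 kPa = 563.000 bar.
2719.27 − 563.000 ≈ 2160 bar.

2160 bar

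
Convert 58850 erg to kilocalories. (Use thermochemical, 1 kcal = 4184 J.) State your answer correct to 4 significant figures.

1.407e-6 kcal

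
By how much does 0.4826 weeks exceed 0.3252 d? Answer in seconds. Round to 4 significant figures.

263800 s

0.4826 wk = 291876 s and 0.3252 d = 28097.3 s.
291876 − 28097.3 ≈ 263800 s.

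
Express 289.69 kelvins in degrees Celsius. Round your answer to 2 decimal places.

16.54 degrees Celsius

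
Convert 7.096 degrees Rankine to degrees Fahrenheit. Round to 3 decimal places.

-452.574 degrees Fahrenheit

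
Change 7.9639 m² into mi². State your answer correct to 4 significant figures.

3.075 × 10^-6 mi²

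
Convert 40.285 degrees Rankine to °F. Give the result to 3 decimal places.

-419.385 °F

°R = °F + 459.67.
Applying the formula gives -419.385 °F.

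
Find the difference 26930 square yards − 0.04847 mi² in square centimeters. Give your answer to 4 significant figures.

-1.030e+9 cm²

26930 yd² = 2.25169e+8 cm² and 0.04847 mi² = 1.25537e+9 cm².
2.25169e+8 − 1.25537e+9 ≈ -1.030e+9 cm².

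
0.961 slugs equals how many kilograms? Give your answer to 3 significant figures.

14.0 kilograms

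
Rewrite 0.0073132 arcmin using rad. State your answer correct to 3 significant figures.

2.13e-6 rad

1 arcmin = 0.000290888 rad.
0.0073132 × 0.000290888 ≈ 2.13e-6 rad.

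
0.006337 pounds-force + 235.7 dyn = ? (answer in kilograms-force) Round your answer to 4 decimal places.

0.0031 kgf

0.006337 lbf = 0.00287441 kgf and 235.7 dyn = 0.000240347 kgf.
0.00287441 + 0.000240347 ≈ 0.0031 kgf.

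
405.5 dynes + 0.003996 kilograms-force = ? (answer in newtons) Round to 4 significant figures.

405.5 dyn = 0.00405500 N and 0.003996 kgf = 0.0391874 N.
0.00405500 + 0.0391874 ≈ 0.04324 N.

0.04324 N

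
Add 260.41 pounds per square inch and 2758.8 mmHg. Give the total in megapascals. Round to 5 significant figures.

2.1633 megapascals

260.41 psi = 1.79546 MPa and 2758.8 mmHg = 0.367810 MPa.
1.79546 + 0.367810 ≈ 2.1633 MPa.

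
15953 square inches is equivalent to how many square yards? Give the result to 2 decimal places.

1 in² = 0.000771605 yd².
So 15953 × 0.000771605 ≈ 12.31 yd².

12.31 square yards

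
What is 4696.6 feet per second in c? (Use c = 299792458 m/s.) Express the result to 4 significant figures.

4.775 × 10^-6 c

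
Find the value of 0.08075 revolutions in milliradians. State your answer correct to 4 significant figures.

1 revolution = 6283.19 milliradians.
Then 0.08075 × 6283.19 ≈ 507.4 mrad.

507.4 milliradians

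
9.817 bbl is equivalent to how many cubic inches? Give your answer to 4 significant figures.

1 oil barrel = 9702.00 cubic inches.
Thus 9.817 × 9702.00 ≈ 95240 in³.

95240 in³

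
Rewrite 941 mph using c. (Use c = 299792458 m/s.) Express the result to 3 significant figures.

1.40e-6 c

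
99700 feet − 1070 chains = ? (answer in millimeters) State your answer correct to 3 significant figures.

8.86 × 10^6 millimeters

99700 ft = 3.03886 × 10^7 mm and 1070 chain = 2.15250 × 10^7 mm.
3.03886 × 10^7 − 2.15250 × 10^7 ≈ 8.86 × 10^6 mm.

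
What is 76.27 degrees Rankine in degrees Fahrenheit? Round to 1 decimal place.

-383.4 °F

°R = °F + 459.67.
Applying the formula gives -383.4 °F.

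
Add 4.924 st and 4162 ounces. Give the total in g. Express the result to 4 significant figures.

149300 grams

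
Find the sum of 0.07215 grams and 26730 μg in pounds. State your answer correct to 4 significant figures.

0.0002180 pounds

0.07215 g = 0.000159064 lb and 26730 μg = 5.89296e-5 lb.
0.000159064 + 5.89296e-5 ≈ 0.0002180 lb.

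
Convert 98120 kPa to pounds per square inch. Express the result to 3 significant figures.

14200 psi

1 kilopascal = 0.145038 psi.
Then 98120 × 0.145038 ≈ 14200 psi.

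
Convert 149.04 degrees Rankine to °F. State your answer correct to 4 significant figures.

-310.6 degrees Fahrenheit

°R = °F + 459.67.
Applying the formula gives -310.6 °F.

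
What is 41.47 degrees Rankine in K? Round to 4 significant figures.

°R = K × 9/5.
Applying the formula gives 23.04 K.

23.04 kelvins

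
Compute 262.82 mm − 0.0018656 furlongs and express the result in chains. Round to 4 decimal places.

262.82 mm = 0.0130647 chain and 0.0018656 furlong = 0.0186560 chain.
0.0130647 − 0.0186560 ≈ -0.0056 chain.

-0.0056 chain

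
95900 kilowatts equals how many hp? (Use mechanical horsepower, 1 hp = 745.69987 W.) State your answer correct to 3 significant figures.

129000 hp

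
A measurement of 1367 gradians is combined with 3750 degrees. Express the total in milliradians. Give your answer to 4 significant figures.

1367 grad = 21472.8 mrad and 3750 ° = 65449.8 mrad.
21472.8 + 65449.8 ≈ 86920 mrad.

86920 mrad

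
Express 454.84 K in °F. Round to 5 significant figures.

K = (°F + 459.67) × 5/9.
Applying the formula gives 359.04 °F.

359.04 °F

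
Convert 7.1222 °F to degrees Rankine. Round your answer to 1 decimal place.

466.8 degrees Rankine

°R = °F + 459.67.
Applying the formula gives 466.8 °R.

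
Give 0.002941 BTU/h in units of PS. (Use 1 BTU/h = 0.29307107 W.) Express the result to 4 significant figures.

1.172 × 10^-6 PS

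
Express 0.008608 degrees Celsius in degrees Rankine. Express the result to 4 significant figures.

491.7 °R

°R = (°C + 273.15) × 9/5.
Applying the formula gives 491.7 °R.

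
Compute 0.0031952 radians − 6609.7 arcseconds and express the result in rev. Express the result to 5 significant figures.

0.0031952 rad = 0.000508532 rev and 6609.7 arcsec = 0.00510008 rev.
0.000508532 − 0.00510008 ≈ -0.0045915 rev.

-0.0045915 rev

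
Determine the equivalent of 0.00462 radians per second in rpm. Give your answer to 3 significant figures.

0.0441 rpm

1 radian per second = 9.54930 revolutions per minute.
0.00462 × 9.54930 ≈ 0.0441 rpm.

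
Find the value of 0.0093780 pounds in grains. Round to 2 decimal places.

1 lb = 7000.00 gr.
Then 0.0093780 × 7000.00 ≈ 65.65 gr.

65.65 grains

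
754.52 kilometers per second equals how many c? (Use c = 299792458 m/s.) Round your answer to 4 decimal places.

0.0025 times the speed of light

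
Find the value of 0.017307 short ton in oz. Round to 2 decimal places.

1 short ton = 32000.0 oz.
Thus 0.017307 × 32000.0 ≈ 553.82 oz.

553.82 oz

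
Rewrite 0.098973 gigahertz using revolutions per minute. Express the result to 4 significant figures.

5.938e+9 rpm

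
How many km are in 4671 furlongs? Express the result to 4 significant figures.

939.7 km

1 furlong = 0.201168 kilometers.
4671 × 0.201168 ≈ 939.7 km.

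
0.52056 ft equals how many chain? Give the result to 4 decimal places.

0.0079 chains

1 foot = 0.0151515 chain.
Thus 0.52056 × 0.0151515 ≈ 0.0079 chain.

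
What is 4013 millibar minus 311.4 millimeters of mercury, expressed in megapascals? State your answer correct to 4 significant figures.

4013 mbar = 0.401300 MPa and 311.4 mmHg = 0.0415166 MPa.
0.401300 − 0.0415166 ≈ 0.3598 MPa.

0.3598 MPa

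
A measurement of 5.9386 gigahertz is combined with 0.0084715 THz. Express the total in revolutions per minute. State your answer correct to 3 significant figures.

5.9386 GHz = 3.56316 × 10^11 rpm and 0.0084715 THz = 5.08290 × 10^11 rpm.
3.56316 × 10^11 + 5.08290 × 10^11 ≈ 8.65 × 10^11 rpm.

8.65 × 10^11 rpm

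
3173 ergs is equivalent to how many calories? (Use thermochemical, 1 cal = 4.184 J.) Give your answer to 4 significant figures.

1 erg = 2.39006e-8 cal.
3173 × 2.39006e-8 ≈ 7.584e-5 cal.

7.584e-5 calories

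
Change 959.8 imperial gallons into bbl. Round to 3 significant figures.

27.4 oil barrels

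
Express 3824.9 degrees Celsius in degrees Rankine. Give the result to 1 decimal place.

°R = (°C + 273.15) × 9/5.
Applying the formula gives 7376.5 °R.

7376.5 degrees Rankine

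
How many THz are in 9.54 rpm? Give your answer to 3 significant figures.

1 revolution per minute = 1.66667e-14 terahertz.
Thus 9.54 × 1.66667e-14 ≈ 1.59e-13 THz.

1.59e-13 terahertz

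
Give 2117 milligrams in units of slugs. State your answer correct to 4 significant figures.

1 mg = 6.85218 × 10^-8 slug.
So 2117 × 6.85218 × 10^-8 ≈ 0.0001451 slug.

0.0001451 slugs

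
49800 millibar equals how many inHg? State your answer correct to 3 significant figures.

1470 inHg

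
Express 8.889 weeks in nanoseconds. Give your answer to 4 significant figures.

5.376e+15 nanoseconds

1 week = 6.04800e+14 nanoseconds.
Then 8.889 × 6.04800e+14 ≈ 5.376e+15 ns.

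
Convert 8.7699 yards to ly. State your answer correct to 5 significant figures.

1 yd = 9.66522e-17 ly.
So 8.7699 × 9.66522e-17 ≈ 8.4763e-16 ly.

8.4763e-16 light-years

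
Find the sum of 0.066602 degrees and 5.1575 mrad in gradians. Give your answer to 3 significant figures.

0.066602 ° = 0.0740022 grad and 5.1575 mrad = 0.328337 grad.
0.0740022 + 0.328337 ≈ 0.402 grad.

0.402 gradians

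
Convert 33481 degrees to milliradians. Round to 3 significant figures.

584000 milliradians

1 degree = 17.4533 mrad.
Then 33481 × 17.4533 ≈ 584000 mrad.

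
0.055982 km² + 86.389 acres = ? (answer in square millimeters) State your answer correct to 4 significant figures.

4.056 × 10^11 mm²

0.055982 km² = 5.59820 × 10^10 mm² and 86.389 acre = 3.49604 × 10^11 mm².
5.59820 × 10^10 + 3.49604 × 10^11 ≈ 4.056 × 10^11 mm².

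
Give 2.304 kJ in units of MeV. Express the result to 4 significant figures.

1.438e+16 megaelectronvolts

1 kilojoule = 6.24151e+15 MeV.
2.304 × 6.24151e+15 ≈ 1.438e+16 MeV.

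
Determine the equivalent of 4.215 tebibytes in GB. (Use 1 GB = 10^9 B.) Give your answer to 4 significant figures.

1 tebibyte = 1099.51 GB.
Then 4.215 × 1099.51 ≈ 4634 GB.

4634 gigabytes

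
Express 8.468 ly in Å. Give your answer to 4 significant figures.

1 light-year = 9.46073e+25 Å.
So 8.468 × 9.46073e+25 ≈ 8.011e+26 Å.

8.011e+26 angstroms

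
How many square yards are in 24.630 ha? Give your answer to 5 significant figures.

294570 yd²

1 ha = 11959.9 yd².
So 24.630 × 11959.9 ≈ 294570 yd².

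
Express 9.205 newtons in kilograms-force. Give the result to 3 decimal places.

0.939 kgf

1 N = 0.101972 kilograms-force.
9.205 × 0.101972 ≈ 0.939 kgf.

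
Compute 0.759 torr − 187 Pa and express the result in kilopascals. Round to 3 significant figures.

-0.0858 kPa

0.759 torr = 0.101192 kPa and 187 Pa = 0.187000 kPa.
0.101192 − 0.187000 ≈ -0.0858 kPa.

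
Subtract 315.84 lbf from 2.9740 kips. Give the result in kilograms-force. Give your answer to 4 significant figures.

1206 kilograms-force

2.9740 kip = 1348.98 kgf and 315.84 lbf = 143.263 kgf.
1348.98 − 143.263 ≈ 1206 kgf.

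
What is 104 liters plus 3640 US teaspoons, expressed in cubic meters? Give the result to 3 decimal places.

0.122 m³

104 L = 0.104000 m³ and 3640 US tsp = 0.0179413 m³.
0.104000 + 0.0179413 ≈ 0.122 m³.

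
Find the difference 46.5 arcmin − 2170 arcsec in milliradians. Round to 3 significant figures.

46.5 arcmin = 13.5263 mrad and 2170 arcsec = 10.5205 mrad.
13.5263 − 10.5205 ≈ 3.01 mrad.

3.01 milliradians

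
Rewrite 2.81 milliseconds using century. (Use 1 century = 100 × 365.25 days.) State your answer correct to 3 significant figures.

8.90 × 10^-13 century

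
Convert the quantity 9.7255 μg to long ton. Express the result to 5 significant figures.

9.5719 × 10^-12 long ton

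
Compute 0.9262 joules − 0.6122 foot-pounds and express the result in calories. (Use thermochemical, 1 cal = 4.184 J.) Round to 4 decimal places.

0.0230 cal

0.9262 J = 0.221367 cal and 0.6122 ft·lbf = 0.198382 cal.
0.221367 − 0.198382 ≈ 0.0230 cal.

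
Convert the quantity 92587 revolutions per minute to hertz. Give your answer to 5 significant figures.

1543.1 hertz

1 revolution per minute = 0.0166667 hertz.
Then 92587 × 0.0166667 ≈ 1543.1 Hz.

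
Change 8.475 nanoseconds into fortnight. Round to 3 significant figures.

7.01 × 10^-15 fortnight

1 nanosecond = 8.26720 × 10^-16 fortnights.
Thus 8.475 × 8.26720 × 10^-16 ≈ 7.01 × 10^-15 fortnight.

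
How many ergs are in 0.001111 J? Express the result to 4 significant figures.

11110 ergs

1 joule = 1.00000e+7 ergs.
Then 0.001111 × 1.00000e+7 ≈ 11110 erg.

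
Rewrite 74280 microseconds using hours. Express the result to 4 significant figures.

1 μs = 2.77778e-10 hours.
So 74280 × 2.77778e-10 ≈ 2.063e-5 h.

2.063e-5 hours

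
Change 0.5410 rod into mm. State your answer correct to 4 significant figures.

2721 mm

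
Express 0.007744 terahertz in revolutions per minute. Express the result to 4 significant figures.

4.646e+11 rpm

1 THz = 6.00000e+13 rpm.
0.007744 × 6.00000e+13 ≈ 4.646e+11 rpm.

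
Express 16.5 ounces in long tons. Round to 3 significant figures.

0.000460 long ton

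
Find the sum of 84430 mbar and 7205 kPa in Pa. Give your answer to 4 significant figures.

1.565 × 10^7 Pa

84430 mbar = 8.44300 × 10^6 Pa and 7205 kPa = 7.20500 × 10^6 Pa.
8.44300 × 10^6 + 7.20500 × 10^6 ≈ 1.565 × 10^7 Pa.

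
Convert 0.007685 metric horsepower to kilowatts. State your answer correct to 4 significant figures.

1 PS = 0.735499 kilowatts.
0.007685 × 0.735499 ≈ 0.005652 kW.

0.005652 kW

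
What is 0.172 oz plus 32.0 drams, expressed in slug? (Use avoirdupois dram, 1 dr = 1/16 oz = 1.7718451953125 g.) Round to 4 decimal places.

0.0042 slugs

0.172 oz = 0.000334120 slug and 32.0 dr = 0.00388512 slug.
0.000334120 + 0.00388512 ≈ 0.0042 slug.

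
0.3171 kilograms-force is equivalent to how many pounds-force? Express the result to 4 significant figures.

0.6991 pounds-force

1 kgf = 2.20462 pounds-force.
0.3171 × 2.20462 ≈ 0.6991 lbf.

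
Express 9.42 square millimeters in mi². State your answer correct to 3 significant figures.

1 square millimeter = 3.86102 × 10^-13 square miles.
Then 9.42 × 3.86102 × 10^-13 ≈ 3.64 × 10^-12 mi².

3.64 × 10^-12 square miles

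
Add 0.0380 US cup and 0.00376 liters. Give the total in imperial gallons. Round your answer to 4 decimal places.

0.0028 imp gal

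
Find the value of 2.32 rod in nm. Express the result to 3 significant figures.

1 rod = 5.02920 × 10^9 nm.
Then 2.32 × 5.02920 × 10^9 ≈ 1.17 × 10^10 nm.

1.17 × 10^10 nanometers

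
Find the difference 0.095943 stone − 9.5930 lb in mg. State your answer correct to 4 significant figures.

0.095943 st = 609266 mg and 9.5930 lb = 4.35131e+6 mg.
609266 − 4.35131e+6 ≈ -3.742e+6 mg.

-3.742e+6 milligrams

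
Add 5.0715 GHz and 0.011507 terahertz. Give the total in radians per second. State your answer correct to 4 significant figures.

1.042e+11 radians per second

5.0715 GHz = 3.18652e+10 rad/s and 0.011507 THz = 7.23006e+10 rad/s.
3.18652e+10 + 7.23006e+10 ≈ 1.042e+11 rad/s.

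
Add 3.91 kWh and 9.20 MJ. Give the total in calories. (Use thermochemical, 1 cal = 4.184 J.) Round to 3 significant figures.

3.91 kWh = 3.36424e+6 cal and 9.20 MJ = 2.19885e+6 cal.
3.36424e+6 + 2.19885e+6 ≈ 5.56e+6 cal.

5.56e+6 calories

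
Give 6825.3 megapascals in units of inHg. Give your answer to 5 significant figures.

1 MPa = 295.300 inches of mercury.
Then 6825.3 × 295.300 ≈ 2.0155 × 10^6 inHg.

2.0155 × 10^6 inches of mercury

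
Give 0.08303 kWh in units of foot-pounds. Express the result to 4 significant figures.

220500 ft·lbf

1 kWh = 2.65522e+6 foot-pounds.
Thus 0.08303 × 2.65522e+6 ≈ 220500 ft·lbf.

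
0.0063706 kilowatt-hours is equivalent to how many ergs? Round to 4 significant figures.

1 kilowatt-hour = 3.60000e+13 erg.
Thus 0.0063706 × 3.60000e+13 ≈ 2.293e+11 erg.

2.293e+11 ergs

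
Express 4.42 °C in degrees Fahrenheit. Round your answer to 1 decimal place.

40.0 degrees Fahrenheit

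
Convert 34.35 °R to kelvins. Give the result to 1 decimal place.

19.1 K

°R = K × 9/5.
Applying the formula gives 19.1 K.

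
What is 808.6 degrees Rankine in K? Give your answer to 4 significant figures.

449.2 K

°R = K × 9/5.
Applying the formula gives 449.2 K.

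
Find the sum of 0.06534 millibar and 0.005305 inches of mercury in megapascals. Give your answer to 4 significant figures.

0.06534 mbar = 6.53400 × 10^-6 MPa and 0.005305 inHg = 1.79648 × 10^-5 MPa.
6.53400 × 10^-6 + 1.79648 × 10^-5 ≈ 2.450 × 10^-5 MPa.

2.450 × 10^-5 MPa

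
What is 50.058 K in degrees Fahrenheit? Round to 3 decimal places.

-369.566 °F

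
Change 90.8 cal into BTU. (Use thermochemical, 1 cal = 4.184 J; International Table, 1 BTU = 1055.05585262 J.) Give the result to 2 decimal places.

0.36 BTU

1 calorie = 0.00396567 BTU.
90.8 × 0.00396567 ≈ 0.36 BTU.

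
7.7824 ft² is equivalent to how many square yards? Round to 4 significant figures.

1 square foot = 0.111111 yd².
Then 7.7824 × 0.111111 ≈ 0.8647 yd².

0.8647 square yards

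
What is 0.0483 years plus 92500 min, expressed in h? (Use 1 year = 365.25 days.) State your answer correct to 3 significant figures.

0.0483 yr = 423.398 h and 92500 min = 1541.67 h.
423.398 + 1541.67 ≈ 1970 h.

1970 hours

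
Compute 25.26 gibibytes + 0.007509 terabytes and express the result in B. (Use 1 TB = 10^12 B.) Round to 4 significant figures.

3.463e+10 bytes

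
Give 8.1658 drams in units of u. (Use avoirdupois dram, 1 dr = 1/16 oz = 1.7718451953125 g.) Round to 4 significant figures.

8.713 × 10^24 atomic mass units

1 dr = 1.06703 × 10^24 u.
So 8.1658 × 1.06703 × 10^24 ≈ 8.713 × 10^24 u.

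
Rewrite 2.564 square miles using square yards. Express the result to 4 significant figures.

7.942e+6 yd²

1 mi² = 3.09760e+6 square yards.
Then 2.564 × 3.09760e+6 ≈ 7.942e+6 yd².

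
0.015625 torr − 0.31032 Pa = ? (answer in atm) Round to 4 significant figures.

1.750 × 10^-5 atm

0.015625 torr = 2.05592 × 10^-5 atm and 0.31032 Pa = 3.06262 × 10^-6 atm.
2.05592 × 10^-5 − 3.06262 × 10^-6 ≈ 1.750 × 10^-5 atm.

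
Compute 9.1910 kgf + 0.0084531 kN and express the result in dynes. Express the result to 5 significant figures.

9.8586e+6 dyn

9.1910 kgf = 9.01329e+6 dyn and 0.0084531 kN = 845310 dyn.
9.01329e+6 + 845310 ≈ 9.8586e+6 dyn.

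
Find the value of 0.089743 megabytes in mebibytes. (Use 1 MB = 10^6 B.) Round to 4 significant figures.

1 megabyte = 0.953674 mebibytes.
Then 0.089743 × 0.953674 ≈ 0.08559 MiB.

0.08559 mebibytes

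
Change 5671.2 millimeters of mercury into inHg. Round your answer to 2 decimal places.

1 millimeter of mercury = 0.0393701 inHg.
Thus 5671.2 × 0.0393701 ≈ 223.28 inHg.

223.28 inHg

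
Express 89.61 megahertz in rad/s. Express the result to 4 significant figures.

1 MHz = 6.28319e+6 rad/s.
Thus 89.61 × 6.28319e+6 ≈ 5.630e+8 rad/s.

5.630e+8 radians per second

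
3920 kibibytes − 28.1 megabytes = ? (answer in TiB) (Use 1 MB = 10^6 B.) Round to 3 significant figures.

-2.19 × 10^-5 tebibytes

3920 KiB = 3.65078 × 10^-6 TiB and 28.1 MB = 2.55568 × 10^-5 TiB.
3.65078 × 10^-6 − 2.55568 × 10^-5 ≈ -2.19 × 10^-5 TiB.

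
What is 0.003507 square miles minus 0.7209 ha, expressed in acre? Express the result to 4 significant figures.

0.4631 acres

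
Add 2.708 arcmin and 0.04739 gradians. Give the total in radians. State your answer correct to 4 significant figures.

0.001532 radians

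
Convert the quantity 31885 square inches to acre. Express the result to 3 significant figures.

1 in² = 1.59423 × 10^-7 acre.
Thus 31885 × 1.59423 × 10^-7 ≈ 0.00508 acre.

0.00508 acre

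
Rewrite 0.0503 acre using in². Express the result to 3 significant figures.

316000 in²

1 acre = 6.27264e+6 square inches.
Then 0.0503 × 6.27264e+6 ≈ 316000 in².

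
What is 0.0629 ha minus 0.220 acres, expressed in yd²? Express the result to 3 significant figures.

0.0629 ha = 752.278 yd² and 0.220 acre = 1064.80 yd².
752.278 − 1064.80 ≈ -313 yd².

-313 yd²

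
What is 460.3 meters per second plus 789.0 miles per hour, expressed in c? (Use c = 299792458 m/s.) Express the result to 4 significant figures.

460.3 m/s = 1.53540e-6 c and 789.0 mph = 1.17653e-6 c.
1.53540e-6 + 1.17653e-6 ≈ 2.712e-6 c.

2.712e-6 c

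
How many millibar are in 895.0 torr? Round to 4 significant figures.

1193 millibar

1 torr = 1.33322 mbar.
So 895.0 × 1.33322 ≈ 1193 mbar.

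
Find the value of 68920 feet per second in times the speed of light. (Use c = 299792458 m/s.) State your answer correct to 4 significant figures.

1 foot per second = 1.01670e-9 c.
Thus 68920 × 1.01670e-9 ≈ 7.007e-5 c.

7.007e-5 times the speed of light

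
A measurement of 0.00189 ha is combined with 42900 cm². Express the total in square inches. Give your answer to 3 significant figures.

35900 square inches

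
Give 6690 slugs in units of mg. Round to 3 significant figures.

9.76e+10 milligrams

1 slug = 1.45939e+7 mg.
Thus 6690 × 1.45939e+7 ≈ 9.76e+10 mg.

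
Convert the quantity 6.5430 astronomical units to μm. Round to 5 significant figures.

1 au = 1.49598 × 10^17 μm.
6.5430 × 1.49598 × 10^17 ≈ 9.7882 × 10^17 μm.

9.7882 × 10^17 μm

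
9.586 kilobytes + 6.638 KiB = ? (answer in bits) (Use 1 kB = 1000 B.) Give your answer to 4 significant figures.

131100 bit

9.586 kB = 76688.0 bit and 6.638 KiB = 54378.5 bit.
76688.0 + 54378.5 ≈ 131100 bit.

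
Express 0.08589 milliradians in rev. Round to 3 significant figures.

1.37e-5 revolutions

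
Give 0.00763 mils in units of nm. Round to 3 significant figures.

1 mil = 25400.0 nm.
Thus 0.00763 × 25400.0 ≈ 194 nm.

194 nm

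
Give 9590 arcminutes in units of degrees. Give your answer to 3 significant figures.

1 arcmin = 0.0166667 degrees.
Thus 9590 × 0.0166667 ≈ 160 °.

160 degrees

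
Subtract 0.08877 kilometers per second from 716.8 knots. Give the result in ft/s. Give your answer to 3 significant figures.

716.8 kn = 1209.82 ft/s and 0.08877 km/s = 291.240 ft/s.
1209.82 − 291.240 ≈ 919 ft/s.

919 feet per second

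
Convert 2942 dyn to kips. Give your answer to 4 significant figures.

6.614e-6 kips

1 dyn = 2.24809e-9 kip.
Thus 2942 × 2.24809e-9 ≈ 6.614e-6 kip.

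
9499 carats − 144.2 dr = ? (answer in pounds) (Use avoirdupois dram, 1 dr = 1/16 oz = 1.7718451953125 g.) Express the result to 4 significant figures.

9499 ct = 4.18834 lb and 144.2 dr = 0.563281 lb.
4.18834 − 0.563281 ≈ 3.625 lb.

3.625 lb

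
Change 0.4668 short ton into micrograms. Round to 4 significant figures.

1 short ton = 9.07185e+11 μg.
So 0.4668 × 9.07185e+11 ≈ 4.235e+11 μg.

4.235e+11 micrograms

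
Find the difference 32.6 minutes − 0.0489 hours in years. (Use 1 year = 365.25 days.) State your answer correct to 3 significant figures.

32.6 min = 6.19819 × 10^-5 yr and 0.0489 h = 5.57837 × 10^-6 yr.
6.19819 × 10^-5 − 5.57837 × 10^-6 ≈ 5.64 × 10^-5 yr.

5.64 × 10^-5 yr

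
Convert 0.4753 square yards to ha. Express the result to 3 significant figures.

3.97 × 10^-5 ha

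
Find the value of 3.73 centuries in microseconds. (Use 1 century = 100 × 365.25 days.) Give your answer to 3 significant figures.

1.18 × 10^16 μs

1 century = 3.15576 × 10^15 microseconds.
Thus 3.73 × 3.15576 × 10^15 ≈ 1.18 × 10^16 μs.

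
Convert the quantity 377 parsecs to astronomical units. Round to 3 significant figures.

7.78e+7 astronomical units

1 parsec = 206265 au.
So 377 × 206265 ≈ 7.78e+7 au.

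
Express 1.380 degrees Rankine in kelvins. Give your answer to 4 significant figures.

0.7667 K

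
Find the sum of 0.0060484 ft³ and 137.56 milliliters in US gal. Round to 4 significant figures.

0.08158 US gal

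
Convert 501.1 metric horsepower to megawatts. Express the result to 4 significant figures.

0.3686 megawatts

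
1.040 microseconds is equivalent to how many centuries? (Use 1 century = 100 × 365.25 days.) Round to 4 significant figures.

3.296e-16 century

1 μs = 3.16881e-16 century.
Thus 1.040 × 3.16881e-16 ≈ 3.296e-16 century.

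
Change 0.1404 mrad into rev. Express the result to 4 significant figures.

2.235 × 10^-5 rev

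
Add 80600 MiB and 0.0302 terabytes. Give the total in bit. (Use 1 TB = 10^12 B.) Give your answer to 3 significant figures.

80600 MiB = 6.76122 × 10^11 bit and 0.0302 TB = 2.41600 × 10^11 bit.
6.76122 × 10^11 + 2.41600 × 10^11 ≈ 9.18 × 10^11 bit.

9.18 × 10^11 bits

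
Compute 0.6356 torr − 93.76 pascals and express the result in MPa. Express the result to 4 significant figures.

-9.020e-6 megapascals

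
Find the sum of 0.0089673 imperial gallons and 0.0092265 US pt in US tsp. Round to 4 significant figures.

9.157 US teaspoons

0.0089673 imp gal = 8.27081 US tsp and 0.0092265 US pt = 0.885744 US tsp.
8.27081 + 0.885744 ≈ 9.157 US tsp.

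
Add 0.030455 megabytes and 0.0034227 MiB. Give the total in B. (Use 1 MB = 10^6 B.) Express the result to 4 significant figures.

34040 bytes

0.030455 MB = 30455.0 B and 0.0034227 MiB = 3588.96 B.
30455.0 + 3588.96 ≈ 34040 B.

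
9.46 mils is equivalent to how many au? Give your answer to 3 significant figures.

1 mil = 1.69789 × 10^-16 au.
So 9.46 × 1.69789 × 10^-16 ≈ 1.61 × 10^-15 au.

1.61 × 10^-15 astronomical units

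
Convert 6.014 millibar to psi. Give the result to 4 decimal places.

0.0872 pounds per square inch

1 mbar = 0.0145038 pounds per square inch.
Thus 6.014 × 0.0145038 ≈ 0.0872 psi.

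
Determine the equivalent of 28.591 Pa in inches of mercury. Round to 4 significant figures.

0.008443 inHg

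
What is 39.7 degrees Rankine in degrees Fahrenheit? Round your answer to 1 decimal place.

-420.0 °F

°R = °F + 459.67.
Applying the formula gives -420.0 °F.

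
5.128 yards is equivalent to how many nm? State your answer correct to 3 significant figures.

4.69 × 10^9 nanometers

1 yard = 9.14400 × 10^8 nanometers.
So 5.128 × 9.14400 × 10^8 ≈ 4.69 × 10^9 nm.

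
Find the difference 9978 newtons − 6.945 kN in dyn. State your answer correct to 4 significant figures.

9978 N = 9.97800 × 10^8 dyn and 6.945 kN = 6.94500 × 10^8 dyn.
9.97800 × 10^8 − 6.94500 × 10^8 ≈ 3.033 × 10^8 dyn.

3.033 × 10^8 dynes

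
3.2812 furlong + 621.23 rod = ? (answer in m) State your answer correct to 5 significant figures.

3.2812 furlong = 660.072 m and 621.23 rod = 3124.29 m.
660.072 + 3124.29 ≈ 3784.4 m.

3784.4 m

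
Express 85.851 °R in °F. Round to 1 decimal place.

°R = °F + 459.67.
Applying the formula gives -373.8 °F.

-373.8 °F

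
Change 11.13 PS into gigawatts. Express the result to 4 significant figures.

8.186 × 10^-6 GW

1 metric horsepower = 7.35499 × 10^-7 GW.
Then 11.13 × 7.35499 × 10^-7 ≈ 8.186 × 10^-6 GW.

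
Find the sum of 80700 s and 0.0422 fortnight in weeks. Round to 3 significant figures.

0.218 wk

80700 s = 0.133433 wk and 0.0422 fortnight = 0.0844000 wk.
0.133433 + 0.0844000 ≈ 0.218 wk.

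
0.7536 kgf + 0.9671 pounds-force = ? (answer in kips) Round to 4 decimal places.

0.0026 kip

0.7536 kgf = 0.00166140 kip and 0.9671 lbf = 0.000967100 kip.
0.00166140 + 0.000967100 ≈ 0.0026 kip.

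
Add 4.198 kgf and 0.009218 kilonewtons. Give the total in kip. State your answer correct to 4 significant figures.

0.01133 kips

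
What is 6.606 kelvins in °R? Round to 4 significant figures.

11.89 degrees Rankine

°R = K × 9/5.
Applying the formula gives 11.89 °R.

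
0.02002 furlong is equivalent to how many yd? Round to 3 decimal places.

4.404 yd

1 furlong = 220.000 yards.
Then 0.02002 × 220.000 ≈ 4.404 yd.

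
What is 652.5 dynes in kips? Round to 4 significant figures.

1.467e-6 kip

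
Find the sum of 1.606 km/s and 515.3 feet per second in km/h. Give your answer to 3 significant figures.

6350 kilometers per hour

1.606 km/s = 5781.60 km/h and 515.3 ft/s = 565.428 km/h.
5781.60 + 565.428 ≈ 6350 km/h.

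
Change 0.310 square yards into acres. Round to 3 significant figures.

6.40e-5 acre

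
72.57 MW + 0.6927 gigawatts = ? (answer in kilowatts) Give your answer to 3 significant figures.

72.57 MW = 72570.0 kW and 0.6927 GW = 692700 kW.
72570.0 + 692700 ≈ 765000 kW.

765000 kilowatts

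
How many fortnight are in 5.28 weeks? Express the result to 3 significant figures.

2.64 fortnight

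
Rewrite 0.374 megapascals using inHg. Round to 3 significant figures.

110 inHg

1 megapascal = 295.300 inHg.
Then 0.374 × 295.300 ≈ 110 inHg.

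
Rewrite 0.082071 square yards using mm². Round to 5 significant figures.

1 square yard = 836127 square millimeters.
Thus 0.082071 × 836127 ≈ 68622 mm².

68622 mm²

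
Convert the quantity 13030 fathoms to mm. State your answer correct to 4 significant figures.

2.383e+7 mm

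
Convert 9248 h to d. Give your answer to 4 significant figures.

1 h = 0.0416667 days.
Then 9248 × 0.0416667 ≈ 385.3 d.

385.3 d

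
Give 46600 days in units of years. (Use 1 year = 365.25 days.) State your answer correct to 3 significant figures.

1 day = 0.00273785 years.
Thus 46600 × 0.00273785 ≈ 128 yr.

128 yr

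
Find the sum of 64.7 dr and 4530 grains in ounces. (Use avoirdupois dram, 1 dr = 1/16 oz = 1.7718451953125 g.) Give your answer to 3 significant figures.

14.4 ounces

64.7 dr = 4.04375 oz and 4530 gr = 10.3543 oz.
4.04375 + 10.3543 ≈ 14.4 oz.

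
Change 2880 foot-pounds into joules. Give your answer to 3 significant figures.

3900 J

1 ft·lbf = 1.35582 J.
Then 2880 × 1.35582 ≈ 3900 J.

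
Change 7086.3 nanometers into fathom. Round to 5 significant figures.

1 nm = 5.46807 × 10^-10 fathom.
Then 7086.3 × 5.46807 × 10^-10 ≈ 3.8748 × 10^-6 fathom.

3.8748 × 10^-6 fathoms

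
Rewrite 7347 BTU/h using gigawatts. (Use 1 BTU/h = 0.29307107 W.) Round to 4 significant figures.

1 BTU/h = 2.93071 × 10^-10 gigawatts.
So 7347 × 2.93071 × 10^-10 ≈ 2.153 × 10^-6 GW.

2.153 × 10^-6 GW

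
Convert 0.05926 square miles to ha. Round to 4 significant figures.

15.35 ha

1 mi² = 258.999 ha.
Then 0.05926 × 258.999 ≈ 15.35 ha.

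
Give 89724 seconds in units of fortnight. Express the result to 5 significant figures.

1 second = 8.26720 × 10^-7 fortnights.
89724 × 8.26720 × 10^-7 ≈ 0.074177 fortnight.

0.074177 fortnight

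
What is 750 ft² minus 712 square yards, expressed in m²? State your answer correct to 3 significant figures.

750 ft² = 69.6773 m² and 712 yd² = 595.323 m².
69.6773 − 595.323 ≈ -526 m².

-526 m²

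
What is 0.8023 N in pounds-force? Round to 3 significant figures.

0.180 pounds-force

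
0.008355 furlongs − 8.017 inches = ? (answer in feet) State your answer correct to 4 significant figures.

4.846 feet

0.008355 furlong = 5.51430 ft and 8.017 in = 0.668083 ft.
5.51430 − 0.668083 ≈ 4.846 ft.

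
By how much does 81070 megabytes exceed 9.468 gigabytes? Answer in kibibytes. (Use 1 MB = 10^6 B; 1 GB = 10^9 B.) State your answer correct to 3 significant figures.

6.99e+7 kibibytes

81070 MB = 7.91699e+7 KiB and 9.468 GB = 9.24609e+6 KiB.
7.91699e+7 − 9.24609e+6 ≈ 6.99e+7 KiB.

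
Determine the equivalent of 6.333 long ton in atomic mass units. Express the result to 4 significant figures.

3.875e+30 u

1 long ton = 6.11878e+29 u.
Then 6.333 × 6.11878e+29 ≈ 3.875e+30 u.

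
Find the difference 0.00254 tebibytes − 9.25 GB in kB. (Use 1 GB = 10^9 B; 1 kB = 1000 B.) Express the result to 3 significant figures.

0.00254 TiB = 2.79276e+6 kB and 9.25 GB = 9.25000e+6 kB.
2.79276e+6 − 9.25000e+6 ≈ -6.46e+6 kB.

-6.46e+6 kB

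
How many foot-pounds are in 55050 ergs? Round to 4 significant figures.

0.004060 foot-pounds

1 erg = 7.37562e-8 foot-pounds.
Thus 55050 × 7.37562e-8 ≈ 0.004060 ft·lbf.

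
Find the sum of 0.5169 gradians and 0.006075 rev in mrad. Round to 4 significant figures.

0.5169 grad = 8.11945 mrad and 0.006075 rev = 38.1704 mrad.
8.11945 + 38.1704 ≈ 46.29 mrad.

46.29 milliradians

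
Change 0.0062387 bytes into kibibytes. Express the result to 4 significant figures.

6.092 × 10^-6 kibibytes

1 byte = 0.0009765625 kibibytes.
Thus 0.0062387 × 0.0009765625 ≈ 6.092 × 10^-6 KiB.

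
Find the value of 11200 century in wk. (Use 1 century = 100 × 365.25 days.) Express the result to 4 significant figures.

1 century = 5217.86 weeks.
Thus 11200 × 5217.86 ≈ 5.844 × 10^7 wk.

5.844 × 10^7 wk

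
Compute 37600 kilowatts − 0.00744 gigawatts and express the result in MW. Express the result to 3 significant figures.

30.2 MW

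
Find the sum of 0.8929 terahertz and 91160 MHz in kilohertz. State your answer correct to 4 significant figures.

9.841 × 10^8 kilohertz

0.8929 THz = 8.92900 × 10^8 kHz and 91160 MHz = 9.11600 × 10^7 kHz.
8.92900 × 10^8 + 9.11600 × 10^7 ≈ 9.841 × 10^8 kHz.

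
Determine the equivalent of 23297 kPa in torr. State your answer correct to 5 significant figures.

174740 torr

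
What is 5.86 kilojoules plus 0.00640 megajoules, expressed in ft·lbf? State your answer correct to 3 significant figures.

9040 ft·lbf

5.86 kJ = 4322.11 ft·lbf and 0.00640 MJ = 4720.40 ft·lbf.
4322.11 + 4720.40 ≈ 9040 ft·lbf.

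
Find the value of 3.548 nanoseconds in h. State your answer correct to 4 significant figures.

9.856 × 10^-13 h

1 nanosecond = 2.77778 × 10^-13 h.
Then 3.548 × 2.77778 × 10^-13 ≈ 9.856 × 10^-13 h.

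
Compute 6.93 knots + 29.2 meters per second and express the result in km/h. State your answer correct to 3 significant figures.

118 km/h

6.93 kn = 12.8344 km/h and 29.2 m/s = 105.120 km/h.
12.8344 + 105.120 ≈ 118 km/h.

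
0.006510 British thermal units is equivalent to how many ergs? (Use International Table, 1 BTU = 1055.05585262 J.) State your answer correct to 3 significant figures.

6.87 × 10^7 erg

1 BTU = 1.05506 × 10^10 erg.
Then 0.006510 × 1.05506 × 10^10 ≈ 6.87 × 10^7 erg.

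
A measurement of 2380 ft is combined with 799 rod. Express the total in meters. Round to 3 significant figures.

4740 meters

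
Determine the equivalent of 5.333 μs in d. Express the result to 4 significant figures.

6.172 × 10^-11 d

1 microsecond = 1.15741 × 10^-11 days.
5.333 × 1.15741 × 10^-11 ≈ 6.172 × 10^-11 d.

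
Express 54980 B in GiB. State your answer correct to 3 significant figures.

1 byte = 9.31323 × 10^-10 gibibytes.
Thus 54980 × 9.31323 × 10^-10 ≈ 5.12 × 10^-5 GiB.

5.12 × 10^-5 GiB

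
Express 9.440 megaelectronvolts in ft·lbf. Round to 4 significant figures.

1 megaelectronvolt = 1.18170e-13 ft·lbf.
Thus 9.440 × 1.18170e-13 ≈ 1.116e-12 ft·lbf.

1.116e-12 foot-pounds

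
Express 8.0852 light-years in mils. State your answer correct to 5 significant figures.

3.0115 × 10^21 mils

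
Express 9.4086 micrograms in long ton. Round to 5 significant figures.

1 microgram = 9.84207e-13 long ton.
Then 9.4086 × 9.84207e-13 ≈ 9.2600e-12 long ton.

9.2600e-12 long tons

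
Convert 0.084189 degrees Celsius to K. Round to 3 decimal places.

273.234 kelvins

K = °C + 273.15.
Applying the formula gives 273.234 K.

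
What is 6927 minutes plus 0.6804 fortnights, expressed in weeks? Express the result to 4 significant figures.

6927 min = 0.687202 wk and 0.6804 fortnight = 1.36080 wk.
0.687202 + 1.36080 ≈ 2.048 wk.

2.048 wk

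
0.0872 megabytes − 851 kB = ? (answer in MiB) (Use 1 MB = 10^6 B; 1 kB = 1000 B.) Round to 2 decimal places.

-0.73 MiB

0.0872 MB = 0.0831604 MiB and 851 kB = 0.811577 MiB.
0.0831604 − 0.811577 ≈ -0.73 MiB.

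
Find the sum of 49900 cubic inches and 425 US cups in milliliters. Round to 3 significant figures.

918000 milliliters

49900 in³ = 817714 mL and 425 US cup = 100550 mL.
817714 + 100550 ≈ 918000 mL.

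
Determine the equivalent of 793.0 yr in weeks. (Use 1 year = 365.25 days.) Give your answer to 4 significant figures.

1 year = 52.1786 wk.
793.0 × 52.1786 ≈ 41380 wk.

41380 wk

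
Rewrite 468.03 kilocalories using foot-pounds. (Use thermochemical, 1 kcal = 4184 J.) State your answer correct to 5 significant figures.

1 kcal = 3085.96 ft·lbf.
So 468.03 × 3085.96 ≈ 1.4443e+6 ft·lbf.

1.4443e+6 ft·lbf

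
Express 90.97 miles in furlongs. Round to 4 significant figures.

727.8 furlong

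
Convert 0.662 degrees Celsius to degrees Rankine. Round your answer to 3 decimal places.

492.862 °R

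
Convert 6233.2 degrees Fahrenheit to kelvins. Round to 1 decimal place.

3718.3 kelvins

K = (°F + 459.67) × 5/9.
Applying the formula gives 3718.3 K.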